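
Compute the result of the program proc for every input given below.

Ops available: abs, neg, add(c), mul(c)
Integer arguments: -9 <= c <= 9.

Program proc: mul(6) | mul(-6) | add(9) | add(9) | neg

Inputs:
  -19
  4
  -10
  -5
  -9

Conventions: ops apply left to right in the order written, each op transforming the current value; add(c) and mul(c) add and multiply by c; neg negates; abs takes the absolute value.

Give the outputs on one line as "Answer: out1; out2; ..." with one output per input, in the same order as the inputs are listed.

Execution, op by op:
  -19 -> -114 -> 684 -> 693 -> 702 -> -702
  4 -> 24 -> -144 -> -135 -> -126 -> 126
  -10 -> -60 -> 360 -> 369 -> 378 -> -378
  -5 -> -30 -> 180 -> 189 -> 198 -> -198
  -9 -> -54 -> 324 -> 333 -> 342 -> -342

-702; 126; -378; -198; -342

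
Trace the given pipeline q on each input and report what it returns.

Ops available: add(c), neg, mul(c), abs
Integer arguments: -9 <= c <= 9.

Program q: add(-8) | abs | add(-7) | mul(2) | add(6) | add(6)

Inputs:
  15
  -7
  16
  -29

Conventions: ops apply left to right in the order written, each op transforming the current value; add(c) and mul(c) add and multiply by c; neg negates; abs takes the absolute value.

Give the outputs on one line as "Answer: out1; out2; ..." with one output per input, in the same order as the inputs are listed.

12; 28; 14; 72

Execution, op by op:
  15 -> 7 -> 7 -> 0 -> 0 -> 6 -> 12
  -7 -> -15 -> 15 -> 8 -> 16 -> 22 -> 28
  16 -> 8 -> 8 -> 1 -> 2 -> 8 -> 14
  -29 -> -37 -> 37 -> 30 -> 60 -> 66 -> 72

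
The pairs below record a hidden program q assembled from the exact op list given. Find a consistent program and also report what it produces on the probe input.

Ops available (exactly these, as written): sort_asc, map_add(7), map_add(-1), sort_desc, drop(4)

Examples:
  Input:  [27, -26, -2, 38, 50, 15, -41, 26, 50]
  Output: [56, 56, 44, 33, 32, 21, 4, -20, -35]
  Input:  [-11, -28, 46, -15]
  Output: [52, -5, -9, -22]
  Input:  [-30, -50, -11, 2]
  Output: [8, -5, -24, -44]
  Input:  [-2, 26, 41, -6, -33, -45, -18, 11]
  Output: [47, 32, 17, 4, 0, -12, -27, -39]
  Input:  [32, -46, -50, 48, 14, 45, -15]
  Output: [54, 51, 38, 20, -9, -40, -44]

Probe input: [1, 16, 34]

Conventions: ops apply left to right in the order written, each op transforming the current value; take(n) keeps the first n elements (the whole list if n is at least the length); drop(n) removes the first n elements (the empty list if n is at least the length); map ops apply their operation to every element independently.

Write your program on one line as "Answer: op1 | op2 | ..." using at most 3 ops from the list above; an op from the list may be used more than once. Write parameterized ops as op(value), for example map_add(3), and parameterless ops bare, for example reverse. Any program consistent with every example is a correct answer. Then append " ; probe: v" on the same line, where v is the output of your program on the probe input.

map_add(7) | sort_desc | map_add(-1) ; probe: [40, 22, 7]

Check, running the answer program on each example:
  [27, -26, -2, 38, 50, 15, -41, 26, 50] -> [34, -19, 5, 45, 57, 22, -34, 33, 57] -> [57, 57, 45, 34, 33, 22, 5, -19, -34] -> [56, 56, 44, 33, 32, 21, 4, -20, -35]
  [-11, -28, 46, -15] -> [-4, -21, 53, -8] -> [53, -4, -8, -21] -> [52, -5, -9, -22]
  [-30, -50, -11, 2] -> [-23, -43, -4, 9] -> [9, -4, -23, -43] -> [8, -5, -24, -44]
  [-2, 26, 41, -6, -33, -45, -18, 11] -> [5, 33, 48, 1, -26, -38, -11, 18] -> [48, 33, 18, 5, 1, -11, -26, -38] -> [47, 32, 17, 4, 0, -12, -27, -39]
  [32, -46, -50, 48, 14, 45, -15] -> [39, -39, -43, 55, 21, 52, -8] -> [55, 52, 39, 21, -8, -39, -43] -> [54, 51, 38, 20, -9, -40, -44]
  probe: [1, 16, 34] -> [8, 23, 41] -> [41, 23, 8] -> [40, 22, 7]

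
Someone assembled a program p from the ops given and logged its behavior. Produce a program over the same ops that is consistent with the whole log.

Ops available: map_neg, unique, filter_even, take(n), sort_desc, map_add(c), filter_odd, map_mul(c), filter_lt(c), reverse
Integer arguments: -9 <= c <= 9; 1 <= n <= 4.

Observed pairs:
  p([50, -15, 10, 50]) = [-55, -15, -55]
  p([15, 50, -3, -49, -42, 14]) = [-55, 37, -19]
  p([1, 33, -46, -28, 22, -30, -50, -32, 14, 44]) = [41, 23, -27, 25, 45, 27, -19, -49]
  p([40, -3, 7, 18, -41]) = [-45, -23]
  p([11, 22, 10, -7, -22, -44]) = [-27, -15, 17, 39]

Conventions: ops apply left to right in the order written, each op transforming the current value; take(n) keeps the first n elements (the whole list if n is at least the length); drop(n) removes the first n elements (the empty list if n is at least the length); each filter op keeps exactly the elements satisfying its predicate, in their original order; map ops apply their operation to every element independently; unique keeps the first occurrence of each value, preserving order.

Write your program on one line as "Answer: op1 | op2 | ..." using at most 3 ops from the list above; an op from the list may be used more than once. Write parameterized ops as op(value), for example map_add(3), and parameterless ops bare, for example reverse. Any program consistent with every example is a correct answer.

filter_even | map_neg | map_add(-5)

Check, running the answer program on each example:
  [50, -15, 10, 50] -> [50, 10, 50] -> [-50, -10, -50] -> [-55, -15, -55]
  [15, 50, -3, -49, -42, 14] -> [50, -42, 14] -> [-50, 42, -14] -> [-55, 37, -19]
  [1, 33, -46, -28, 22, -30, -50, -32, 14, 44] -> [-46, -28, 22, -30, -50, -32, 14, 44] -> [46, 28, -22, 30, 50, 32, -14, -44] -> [41, 23, -27, 25, 45, 27, -19, -49]
  [40, -3, 7, 18, -41] -> [40, 18] -> [-40, -18] -> [-45, -23]
  [11, 22, 10, -7, -22, -44] -> [22, 10, -22, -44] -> [-22, -10, 22, 44] -> [-27, -15, 17, 39]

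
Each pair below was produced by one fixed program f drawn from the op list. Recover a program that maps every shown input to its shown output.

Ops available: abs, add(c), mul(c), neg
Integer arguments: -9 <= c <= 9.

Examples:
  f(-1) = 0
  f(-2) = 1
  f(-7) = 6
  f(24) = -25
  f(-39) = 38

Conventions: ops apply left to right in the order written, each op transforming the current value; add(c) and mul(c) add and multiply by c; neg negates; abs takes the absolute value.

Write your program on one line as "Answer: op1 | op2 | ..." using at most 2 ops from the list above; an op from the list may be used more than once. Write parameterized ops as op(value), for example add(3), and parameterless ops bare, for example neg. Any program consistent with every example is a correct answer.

neg | add(-1)

Check, running the answer program on each example:
  -1 -> 1 -> 0
  -2 -> 2 -> 1
  -7 -> 7 -> 6
  24 -> -24 -> -25
  -39 -> 39 -> 38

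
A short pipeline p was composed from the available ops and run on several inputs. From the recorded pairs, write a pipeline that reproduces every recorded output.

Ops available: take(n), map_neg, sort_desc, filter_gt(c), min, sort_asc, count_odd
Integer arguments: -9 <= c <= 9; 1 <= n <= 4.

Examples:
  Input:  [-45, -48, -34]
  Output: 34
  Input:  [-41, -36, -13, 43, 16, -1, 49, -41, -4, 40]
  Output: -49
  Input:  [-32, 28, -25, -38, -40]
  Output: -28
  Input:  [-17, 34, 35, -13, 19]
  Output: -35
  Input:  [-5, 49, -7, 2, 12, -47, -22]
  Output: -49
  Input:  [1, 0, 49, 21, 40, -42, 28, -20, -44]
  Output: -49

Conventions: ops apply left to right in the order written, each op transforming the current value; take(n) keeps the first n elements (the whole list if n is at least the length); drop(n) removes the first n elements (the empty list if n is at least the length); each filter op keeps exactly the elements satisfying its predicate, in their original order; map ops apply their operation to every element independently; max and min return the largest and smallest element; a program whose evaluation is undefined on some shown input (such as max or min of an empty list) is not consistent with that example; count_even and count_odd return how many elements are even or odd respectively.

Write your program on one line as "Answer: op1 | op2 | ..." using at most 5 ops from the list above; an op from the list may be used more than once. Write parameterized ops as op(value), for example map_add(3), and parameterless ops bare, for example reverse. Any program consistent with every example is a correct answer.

map_neg | sort_asc | take(4) | min

Check, running the answer program on each example:
  [-45, -48, -34] -> [45, 48, 34] -> [34, 45, 48] -> [34, 45, 48] -> 34
  [-41, -36, -13, 43, 16, -1, 49, -41, -4, 40] -> [41, 36, 13, -43, -16, 1, -49, 41, 4, -40] -> [-49, -43, -40, -16, 1, 4, 13, 36, 41, 41] -> [-49, -43, -40, -16] -> -49
  [-32, 28, -25, -38, -40] -> [32, -28, 25, 38, 40] -> [-28, 25, 32, 38, 40] -> [-28, 25, 32, 38] -> -28
  [-17, 34, 35, -13, 19] -> [17, -34, -35, 13, -19] -> [-35, -34, -19, 13, 17] -> [-35, -34, -19, 13] -> -35
  [-5, 49, -7, 2, 12, -47, -22] -> [5, -49, 7, -2, -12, 47, 22] -> [-49, -12, -2, 5, 7, 22, 47] -> [-49, -12, -2, 5] -> -49
  [1, 0, 49, 21, 40, -42, 28, -20, -44] -> [-1, 0, -49, -21, -40, 42, -28, 20, 44] -> [-49, -40, -28, -21, -1, 0, 20, 42, 44] -> [-49, -40, -28, -21] -> -49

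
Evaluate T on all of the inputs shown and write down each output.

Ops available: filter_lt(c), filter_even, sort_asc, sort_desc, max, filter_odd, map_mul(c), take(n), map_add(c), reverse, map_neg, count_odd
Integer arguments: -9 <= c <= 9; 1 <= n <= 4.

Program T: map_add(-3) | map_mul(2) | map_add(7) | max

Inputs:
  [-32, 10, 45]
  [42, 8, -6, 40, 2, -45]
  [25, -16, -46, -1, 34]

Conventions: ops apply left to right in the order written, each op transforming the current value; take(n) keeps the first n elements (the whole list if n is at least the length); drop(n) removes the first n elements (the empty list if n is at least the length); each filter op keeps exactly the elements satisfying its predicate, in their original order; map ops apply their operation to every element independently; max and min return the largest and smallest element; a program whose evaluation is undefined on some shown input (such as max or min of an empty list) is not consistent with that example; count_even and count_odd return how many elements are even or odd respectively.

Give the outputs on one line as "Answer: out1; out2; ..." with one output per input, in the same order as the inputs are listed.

Execution, op by op:
  [-32, 10, 45] -> [-35, 7, 42] -> [-70, 14, 84] -> [-63, 21, 91] -> 91
  [42, 8, -6, 40, 2, -45] -> [39, 5, -9, 37, -1, -48] -> [78, 10, -18, 74, -2, -96] -> [85, 17, -11, 81, 5, -89] -> 85
  [25, -16, -46, -1, 34] -> [22, -19, -49, -4, 31] -> [44, -38, -98, -8, 62] -> [51, -31, -91, -1, 69] -> 69

91; 85; 69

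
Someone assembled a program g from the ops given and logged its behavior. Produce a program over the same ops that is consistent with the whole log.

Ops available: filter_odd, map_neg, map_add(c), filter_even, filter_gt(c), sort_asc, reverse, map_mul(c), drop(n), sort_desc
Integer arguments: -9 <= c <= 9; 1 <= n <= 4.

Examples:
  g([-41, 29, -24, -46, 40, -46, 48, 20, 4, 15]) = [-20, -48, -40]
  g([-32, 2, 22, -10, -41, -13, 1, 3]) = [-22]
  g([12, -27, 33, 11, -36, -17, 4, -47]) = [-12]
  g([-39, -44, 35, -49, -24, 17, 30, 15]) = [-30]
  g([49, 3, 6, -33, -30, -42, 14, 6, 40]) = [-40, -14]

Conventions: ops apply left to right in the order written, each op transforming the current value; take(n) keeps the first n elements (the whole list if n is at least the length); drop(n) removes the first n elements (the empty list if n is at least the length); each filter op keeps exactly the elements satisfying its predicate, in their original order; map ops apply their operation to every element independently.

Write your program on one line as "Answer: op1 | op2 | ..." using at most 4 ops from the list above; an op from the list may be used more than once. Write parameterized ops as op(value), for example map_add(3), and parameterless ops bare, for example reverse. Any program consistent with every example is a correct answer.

filter_gt(7) | map_neg | reverse | filter_even

Check, running the answer program on each example:
  [-41, 29, -24, -46, 40, -46, 48, 20, 4, 15] -> [29, 40, 48, 20, 15] -> [-29, -40, -48, -20, -15] -> [-15, -20, -48, -40, -29] -> [-20, -48, -40]
  [-32, 2, 22, -10, -41, -13, 1, 3] -> [22] -> [-22] -> [-22] -> [-22]
  [12, -27, 33, 11, -36, -17, 4, -47] -> [12, 33, 11] -> [-12, -33, -11] -> [-11, -33, -12] -> [-12]
  [-39, -44, 35, -49, -24, 17, 30, 15] -> [35, 17, 30, 15] -> [-35, -17, -30, -15] -> [-15, -30, -17, -35] -> [-30]
  [49, 3, 6, -33, -30, -42, 14, 6, 40] -> [49, 14, 40] -> [-49, -14, -40] -> [-40, -14, -49] -> [-40, -14]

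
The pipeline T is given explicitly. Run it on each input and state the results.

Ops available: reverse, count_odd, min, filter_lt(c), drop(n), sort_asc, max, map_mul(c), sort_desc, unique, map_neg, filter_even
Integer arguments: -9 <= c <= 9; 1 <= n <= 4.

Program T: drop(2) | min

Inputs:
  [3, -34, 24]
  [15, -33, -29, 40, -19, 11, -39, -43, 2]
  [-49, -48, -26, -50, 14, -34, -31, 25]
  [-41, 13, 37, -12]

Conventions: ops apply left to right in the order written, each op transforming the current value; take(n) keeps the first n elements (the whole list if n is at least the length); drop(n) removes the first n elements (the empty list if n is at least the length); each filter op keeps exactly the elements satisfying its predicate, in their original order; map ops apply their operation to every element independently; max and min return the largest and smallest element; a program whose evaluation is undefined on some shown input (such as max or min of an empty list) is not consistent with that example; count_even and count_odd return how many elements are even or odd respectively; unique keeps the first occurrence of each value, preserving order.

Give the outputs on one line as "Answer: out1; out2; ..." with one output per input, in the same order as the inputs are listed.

24; -43; -50; -12

Execution, op by op:
  [3, -34, 24] -> [24] -> 24
  [15, -33, -29, 40, -19, 11, -39, -43, 2] -> [-29, 40, -19, 11, -39, -43, 2] -> -43
  [-49, -48, -26, -50, 14, -34, -31, 25] -> [-26, -50, 14, -34, -31, 25] -> -50
  [-41, 13, 37, -12] -> [37, -12] -> -12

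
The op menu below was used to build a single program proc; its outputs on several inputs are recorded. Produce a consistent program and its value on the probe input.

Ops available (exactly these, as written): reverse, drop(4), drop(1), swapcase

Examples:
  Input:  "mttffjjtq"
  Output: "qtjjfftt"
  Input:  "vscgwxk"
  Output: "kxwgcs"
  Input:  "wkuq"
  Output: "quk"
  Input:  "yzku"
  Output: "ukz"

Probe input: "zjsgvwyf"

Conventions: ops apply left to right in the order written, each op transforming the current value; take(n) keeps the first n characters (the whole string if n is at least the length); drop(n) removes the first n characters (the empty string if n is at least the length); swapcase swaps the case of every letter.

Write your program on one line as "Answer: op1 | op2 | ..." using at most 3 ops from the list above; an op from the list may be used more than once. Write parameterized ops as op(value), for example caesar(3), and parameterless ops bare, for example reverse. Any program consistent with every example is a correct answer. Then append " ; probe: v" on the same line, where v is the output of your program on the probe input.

drop(1) | reverse ; probe: "fywvgsj"

Check, running the answer program on each example:
  "mttffjjtq" -> "ttffjjtq" -> "qtjjfftt"
  "vscgwxk" -> "scgwxk" -> "kxwgcs"
  "wkuq" -> "kuq" -> "quk"
  "yzku" -> "zku" -> "ukz"
  probe: "zjsgvwyf" -> "jsgvwyf" -> "fywvgsj"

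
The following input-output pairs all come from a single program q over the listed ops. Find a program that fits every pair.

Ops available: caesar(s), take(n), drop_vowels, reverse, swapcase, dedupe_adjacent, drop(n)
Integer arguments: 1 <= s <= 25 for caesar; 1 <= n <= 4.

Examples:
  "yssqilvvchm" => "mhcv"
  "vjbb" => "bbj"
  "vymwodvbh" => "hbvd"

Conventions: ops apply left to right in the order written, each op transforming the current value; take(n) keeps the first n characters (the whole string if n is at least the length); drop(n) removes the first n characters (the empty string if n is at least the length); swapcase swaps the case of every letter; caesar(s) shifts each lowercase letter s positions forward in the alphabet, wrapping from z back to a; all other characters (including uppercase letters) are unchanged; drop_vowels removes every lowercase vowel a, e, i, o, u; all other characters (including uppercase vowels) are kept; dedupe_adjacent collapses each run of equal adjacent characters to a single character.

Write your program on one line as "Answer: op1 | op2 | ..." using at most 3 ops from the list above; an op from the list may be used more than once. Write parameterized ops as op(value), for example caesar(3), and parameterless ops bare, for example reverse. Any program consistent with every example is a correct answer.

drop(1) | reverse | take(4)

Check, running the answer program on each example:
  "yssqilvvchm" -> "ssqilvvchm" -> "mhcvvliqss" -> "mhcv"
  "vjbb" -> "jbb" -> "bbj" -> "bbj"
  "vymwodvbh" -> "ymwodvbh" -> "hbvdowmy" -> "hbvd"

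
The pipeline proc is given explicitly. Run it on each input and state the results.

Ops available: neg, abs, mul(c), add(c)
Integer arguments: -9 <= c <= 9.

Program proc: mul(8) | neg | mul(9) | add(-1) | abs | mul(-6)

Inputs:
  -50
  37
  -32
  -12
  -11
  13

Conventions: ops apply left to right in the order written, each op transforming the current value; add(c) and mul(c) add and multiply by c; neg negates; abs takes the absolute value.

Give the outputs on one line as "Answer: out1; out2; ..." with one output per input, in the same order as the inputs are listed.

-21594; -15990; -13818; -5178; -4746; -5622

Execution, op by op:
  -50 -> -400 -> 400 -> 3600 -> 3599 -> 3599 -> -21594
  37 -> 296 -> -296 -> -2664 -> -2665 -> 2665 -> -15990
  -32 -> -256 -> 256 -> 2304 -> 2303 -> 2303 -> -13818
  -12 -> -96 -> 96 -> 864 -> 863 -> 863 -> -5178
  -11 -> -88 -> 88 -> 792 -> 791 -> 791 -> -4746
  13 -> 104 -> -104 -> -936 -> -937 -> 937 -> -5622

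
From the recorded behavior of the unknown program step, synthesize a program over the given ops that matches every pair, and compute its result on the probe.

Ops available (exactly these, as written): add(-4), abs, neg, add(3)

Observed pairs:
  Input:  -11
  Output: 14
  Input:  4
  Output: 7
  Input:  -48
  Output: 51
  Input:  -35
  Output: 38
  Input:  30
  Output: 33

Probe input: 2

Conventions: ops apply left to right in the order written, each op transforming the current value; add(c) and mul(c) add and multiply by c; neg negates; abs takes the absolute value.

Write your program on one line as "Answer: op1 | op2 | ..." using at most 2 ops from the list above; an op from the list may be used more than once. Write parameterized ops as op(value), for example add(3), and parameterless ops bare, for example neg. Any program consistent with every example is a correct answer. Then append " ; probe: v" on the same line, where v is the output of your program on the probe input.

abs | add(3) ; probe: 5

Check, running the answer program on each example:
  -11 -> 11 -> 14
  4 -> 4 -> 7
  -48 -> 48 -> 51
  -35 -> 35 -> 38
  30 -> 30 -> 33
  probe: 2 -> 2 -> 5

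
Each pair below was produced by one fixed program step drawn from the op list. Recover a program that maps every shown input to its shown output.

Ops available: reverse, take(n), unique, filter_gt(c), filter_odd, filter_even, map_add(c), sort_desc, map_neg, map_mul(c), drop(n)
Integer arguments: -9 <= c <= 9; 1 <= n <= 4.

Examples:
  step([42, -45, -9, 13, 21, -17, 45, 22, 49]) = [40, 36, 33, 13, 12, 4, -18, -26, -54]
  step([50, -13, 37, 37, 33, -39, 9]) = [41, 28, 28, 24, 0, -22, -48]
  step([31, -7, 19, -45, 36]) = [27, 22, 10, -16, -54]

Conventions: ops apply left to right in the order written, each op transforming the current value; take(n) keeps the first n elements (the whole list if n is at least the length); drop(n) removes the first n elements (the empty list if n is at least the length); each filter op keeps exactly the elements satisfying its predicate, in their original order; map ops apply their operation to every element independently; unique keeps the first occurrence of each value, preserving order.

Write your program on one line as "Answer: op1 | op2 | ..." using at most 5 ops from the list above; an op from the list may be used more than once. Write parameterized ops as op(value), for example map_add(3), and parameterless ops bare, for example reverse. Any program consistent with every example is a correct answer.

reverse | map_add(-9) | reverse | sort_desc

Check, running the answer program on each example:
  [42, -45, -9, 13, 21, -17, 45, 22, 49] -> [49, 22, 45, -17, 21, 13, -9, -45, 42] -> [40, 13, 36, -26, 12, 4, -18, -54, 33] -> [33, -54, -18, 4, 12, -26, 36, 13, 40] -> [40, 36, 33, 13, 12, 4, -18, -26, -54]
  [50, -13, 37, 37, 33, -39, 9] -> [9, -39, 33, 37, 37, -13, 50] -> [0, -48, 24, 28, 28, -22, 41] -> [41, -22, 28, 28, 24, -48, 0] -> [41, 28, 28, 24, 0, -22, -48]
  [31, -7, 19, -45, 36] -> [36, -45, 19, -7, 31] -> [27, -54, 10, -16, 22] -> [22, -16, 10, -54, 27] -> [27, 22, 10, -16, -54]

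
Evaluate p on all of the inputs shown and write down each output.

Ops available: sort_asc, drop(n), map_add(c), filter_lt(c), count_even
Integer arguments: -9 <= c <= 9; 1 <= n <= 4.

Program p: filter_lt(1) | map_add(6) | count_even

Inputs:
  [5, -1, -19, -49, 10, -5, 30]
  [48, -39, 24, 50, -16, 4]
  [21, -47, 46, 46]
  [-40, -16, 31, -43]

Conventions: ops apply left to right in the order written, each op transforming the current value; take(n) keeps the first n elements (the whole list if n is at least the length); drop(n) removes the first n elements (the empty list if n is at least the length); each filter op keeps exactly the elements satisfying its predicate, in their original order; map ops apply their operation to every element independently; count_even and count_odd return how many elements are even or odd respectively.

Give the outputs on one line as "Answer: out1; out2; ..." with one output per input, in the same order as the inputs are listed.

Execution, op by op:
  [5, -1, -19, -49, 10, -5, 30] -> [-1, -19, -49, -5] -> [5, -13, -43, 1] -> 0
  [48, -39, 24, 50, -16, 4] -> [-39, -16] -> [-33, -10] -> 1
  [21, -47, 46, 46] -> [-47] -> [-41] -> 0
  [-40, -16, 31, -43] -> [-40, -16, -43] -> [-34, -10, -37] -> 2

0; 1; 0; 2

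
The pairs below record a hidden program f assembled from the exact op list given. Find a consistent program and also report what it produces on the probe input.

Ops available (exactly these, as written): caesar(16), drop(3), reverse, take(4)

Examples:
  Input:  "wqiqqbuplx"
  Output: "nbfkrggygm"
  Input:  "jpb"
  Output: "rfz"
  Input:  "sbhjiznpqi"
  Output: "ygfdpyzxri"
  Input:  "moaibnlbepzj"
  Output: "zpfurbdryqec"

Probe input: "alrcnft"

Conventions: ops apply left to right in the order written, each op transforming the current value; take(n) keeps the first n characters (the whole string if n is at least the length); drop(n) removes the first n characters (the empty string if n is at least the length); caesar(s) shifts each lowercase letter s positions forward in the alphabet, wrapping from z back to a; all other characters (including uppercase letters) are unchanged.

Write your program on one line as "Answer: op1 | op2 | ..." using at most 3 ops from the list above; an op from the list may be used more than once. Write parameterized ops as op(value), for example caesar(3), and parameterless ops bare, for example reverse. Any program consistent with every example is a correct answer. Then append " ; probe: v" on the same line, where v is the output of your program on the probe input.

reverse | caesar(16) ; probe: "jvdshbq"

Check, running the answer program on each example:
  "wqiqqbuplx" -> "xlpubqqiqw" -> "nbfkrggygm"
  "jpb" -> "bpj" -> "rfz"
  "sbhjiznpqi" -> "iqpnzijhbs" -> "ygfdpyzxri"
  "moaibnlbepzj" -> "jzpeblnbiaom" -> "zpfurbdryqec"
  probe: "alrcnft" -> "tfncrla" -> "jvdshbq"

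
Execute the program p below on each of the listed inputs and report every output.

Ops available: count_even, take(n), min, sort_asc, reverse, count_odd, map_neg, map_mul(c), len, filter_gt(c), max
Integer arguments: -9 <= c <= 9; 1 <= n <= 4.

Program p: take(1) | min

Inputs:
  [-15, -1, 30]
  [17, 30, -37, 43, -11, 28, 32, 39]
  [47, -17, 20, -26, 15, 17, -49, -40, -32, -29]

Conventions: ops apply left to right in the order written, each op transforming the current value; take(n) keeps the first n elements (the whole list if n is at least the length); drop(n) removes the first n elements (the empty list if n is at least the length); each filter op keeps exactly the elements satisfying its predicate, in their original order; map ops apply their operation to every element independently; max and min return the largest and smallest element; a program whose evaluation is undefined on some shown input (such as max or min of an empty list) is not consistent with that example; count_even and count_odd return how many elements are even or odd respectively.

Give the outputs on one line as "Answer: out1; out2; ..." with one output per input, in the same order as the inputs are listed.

Execution, op by op:
  [-15, -1, 30] -> [-15] -> -15
  [17, 30, -37, 43, -11, 28, 32, 39] -> [17] -> 17
  [47, -17, 20, -26, 15, 17, -49, -40, -32, -29] -> [47] -> 47

-15; 17; 47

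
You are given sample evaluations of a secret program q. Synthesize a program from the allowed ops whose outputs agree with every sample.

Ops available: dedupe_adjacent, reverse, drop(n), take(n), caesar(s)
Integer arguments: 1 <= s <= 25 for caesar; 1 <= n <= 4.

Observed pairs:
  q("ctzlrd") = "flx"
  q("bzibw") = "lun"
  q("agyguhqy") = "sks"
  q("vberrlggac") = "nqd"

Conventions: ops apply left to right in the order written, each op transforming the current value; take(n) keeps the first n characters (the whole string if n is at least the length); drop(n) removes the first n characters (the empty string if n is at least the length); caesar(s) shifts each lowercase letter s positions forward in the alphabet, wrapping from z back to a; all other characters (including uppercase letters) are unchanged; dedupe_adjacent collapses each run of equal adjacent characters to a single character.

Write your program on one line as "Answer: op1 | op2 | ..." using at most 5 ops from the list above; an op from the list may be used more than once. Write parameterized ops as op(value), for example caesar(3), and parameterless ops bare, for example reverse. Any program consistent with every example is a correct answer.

caesar(8) | dedupe_adjacent | caesar(4) | take(4) | drop(1)

Check, running the answer program on each example:
  "ctzlrd" -> "kbhtzl" -> "kbhtzl" -> "oflxdp" -> "oflx" -> "flx"
  "bzibw" -> "jhqje" -> "jhqje" -> "nluni" -> "nlun" -> "lun"
  "agyguhqy" -> "iogocpyg" -> "iogocpyg" -> "msksgtck" -> "msks" -> "sks"
  "vberrlggac" -> "djmzztooik" -> "djmztoik" -> "hnqdxsmo" -> "hnqd" -> "nqd"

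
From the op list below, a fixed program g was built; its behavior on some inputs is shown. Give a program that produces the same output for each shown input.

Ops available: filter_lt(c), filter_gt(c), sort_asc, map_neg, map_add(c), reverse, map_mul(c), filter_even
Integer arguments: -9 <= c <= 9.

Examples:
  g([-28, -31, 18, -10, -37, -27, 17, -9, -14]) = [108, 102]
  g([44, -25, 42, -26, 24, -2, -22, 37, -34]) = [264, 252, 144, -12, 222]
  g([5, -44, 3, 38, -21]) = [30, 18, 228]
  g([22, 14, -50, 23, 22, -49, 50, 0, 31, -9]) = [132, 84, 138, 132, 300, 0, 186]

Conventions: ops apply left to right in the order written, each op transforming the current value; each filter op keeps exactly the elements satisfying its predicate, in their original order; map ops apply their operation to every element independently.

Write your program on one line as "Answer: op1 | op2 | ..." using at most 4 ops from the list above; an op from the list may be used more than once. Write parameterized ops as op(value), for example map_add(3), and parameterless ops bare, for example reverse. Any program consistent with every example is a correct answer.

map_neg | filter_lt(3) | map_mul(2) | map_mul(-3)

Check, running the answer program on each example:
  [-28, -31, 18, -10, -37, -27, 17, -9, -14] -> [28, 31, -18, 10, 37, 27, -17, 9, 14] -> [-18, -17] -> [-36, -34] -> [108, 102]
  [44, -25, 42, -26, 24, -2, -22, 37, -34] -> [-44, 25, -42, 26, -24, 2, 22, -37, 34] -> [-44, -42, -24, 2, -37] -> [-88, -84, -48, 4, -74] -> [264, 252, 144, -12, 222]
  [5, -44, 3, 38, -21] -> [-5, 44, -3, -38, 21] -> [-5, -3, -38] -> [-10, -6, -76] -> [30, 18, 228]
  [22, 14, -50, 23, 22, -49, 50, 0, 31, -9] -> [-22, -14, 50, -23, -22, 49, -50, 0, -31, 9] -> [-22, -14, -23, -22, -50, 0, -31] -> [-44, -28, -46, -44, -100, 0, -62] -> [132, 84, 138, 132, 300, 0, 186]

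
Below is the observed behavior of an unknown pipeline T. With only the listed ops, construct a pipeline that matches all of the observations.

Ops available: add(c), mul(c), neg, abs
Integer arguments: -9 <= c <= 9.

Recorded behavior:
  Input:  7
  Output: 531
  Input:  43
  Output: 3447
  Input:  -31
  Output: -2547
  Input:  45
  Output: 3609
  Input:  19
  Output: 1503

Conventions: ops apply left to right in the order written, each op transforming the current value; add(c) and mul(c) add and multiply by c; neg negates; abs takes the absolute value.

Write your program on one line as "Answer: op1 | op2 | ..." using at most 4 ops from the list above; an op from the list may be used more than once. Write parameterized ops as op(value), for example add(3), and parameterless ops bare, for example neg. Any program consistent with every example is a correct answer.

mul(9) | add(-4) | neg | mul(-9)

Check, running the answer program on each example:
  7 -> 63 -> 59 -> -59 -> 531
  43 -> 387 -> 383 -> -383 -> 3447
  -31 -> -279 -> -283 -> 283 -> -2547
  45 -> 405 -> 401 -> -401 -> 3609
  19 -> 171 -> 167 -> -167 -> 1503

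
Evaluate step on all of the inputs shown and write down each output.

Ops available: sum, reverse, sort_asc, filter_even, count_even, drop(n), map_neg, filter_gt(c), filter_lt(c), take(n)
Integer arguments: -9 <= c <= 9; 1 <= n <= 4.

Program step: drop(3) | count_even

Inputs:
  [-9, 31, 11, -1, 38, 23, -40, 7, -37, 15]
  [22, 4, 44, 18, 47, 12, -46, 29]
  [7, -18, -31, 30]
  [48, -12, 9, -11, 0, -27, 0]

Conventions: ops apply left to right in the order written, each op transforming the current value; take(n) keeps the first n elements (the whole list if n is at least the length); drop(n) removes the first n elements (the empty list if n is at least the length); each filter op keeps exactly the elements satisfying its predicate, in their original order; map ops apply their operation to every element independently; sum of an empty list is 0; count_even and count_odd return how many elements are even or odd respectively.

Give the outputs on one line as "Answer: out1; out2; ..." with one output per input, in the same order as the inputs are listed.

2; 3; 1; 2

Execution, op by op:
  [-9, 31, 11, -1, 38, 23, -40, 7, -37, 15] -> [-1, 38, 23, -40, 7, -37, 15] -> 2
  [22, 4, 44, 18, 47, 12, -46, 29] -> [18, 47, 12, -46, 29] -> 3
  [7, -18, -31, 30] -> [30] -> 1
  [48, -12, 9, -11, 0, -27, 0] -> [-11, 0, -27, 0] -> 2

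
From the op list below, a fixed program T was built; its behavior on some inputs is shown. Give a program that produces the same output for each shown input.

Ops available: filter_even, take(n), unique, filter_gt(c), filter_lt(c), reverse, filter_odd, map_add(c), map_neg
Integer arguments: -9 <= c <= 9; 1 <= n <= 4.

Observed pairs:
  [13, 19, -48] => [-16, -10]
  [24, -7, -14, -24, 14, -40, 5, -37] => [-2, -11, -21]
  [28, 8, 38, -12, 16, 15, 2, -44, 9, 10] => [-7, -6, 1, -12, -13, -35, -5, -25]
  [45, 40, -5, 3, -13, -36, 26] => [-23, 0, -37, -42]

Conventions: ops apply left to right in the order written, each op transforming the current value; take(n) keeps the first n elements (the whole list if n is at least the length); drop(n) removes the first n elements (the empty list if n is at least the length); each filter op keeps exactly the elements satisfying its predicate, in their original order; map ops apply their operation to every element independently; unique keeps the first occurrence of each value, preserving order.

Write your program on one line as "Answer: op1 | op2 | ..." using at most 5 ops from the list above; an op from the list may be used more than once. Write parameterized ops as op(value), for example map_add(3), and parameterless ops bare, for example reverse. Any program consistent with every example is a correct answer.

map_neg | filter_lt(4) | reverse | map_add(3)

Check, running the answer program on each example:
  [13, 19, -48] -> [-13, -19, 48] -> [-13, -19] -> [-19, -13] -> [-16, -10]
  [24, -7, -14, -24, 14, -40, 5, -37] -> [-24, 7, 14, 24, -14, 40, -5, 37] -> [-24, -14, -5] -> [-5, -14, -24] -> [-2, -11, -21]
  [28, 8, 38, -12, 16, 15, 2, -44, 9, 10] -> [-28, -8, -38, 12, -16, -15, -2, 44, -9, -10] -> [-28, -8, -38, -16, -15, -2, -9, -10] -> [-10, -9, -2, -15, -16, -38, -8, -28] -> [-7, -6, 1, -12, -13, -35, -5, -25]
  [45, 40, -5, 3, -13, -36, 26] -> [-45, -40, 5, -3, 13, 36, -26] -> [-45, -40, -3, -26] -> [-26, -3, -40, -45] -> [-23, 0, -37, -42]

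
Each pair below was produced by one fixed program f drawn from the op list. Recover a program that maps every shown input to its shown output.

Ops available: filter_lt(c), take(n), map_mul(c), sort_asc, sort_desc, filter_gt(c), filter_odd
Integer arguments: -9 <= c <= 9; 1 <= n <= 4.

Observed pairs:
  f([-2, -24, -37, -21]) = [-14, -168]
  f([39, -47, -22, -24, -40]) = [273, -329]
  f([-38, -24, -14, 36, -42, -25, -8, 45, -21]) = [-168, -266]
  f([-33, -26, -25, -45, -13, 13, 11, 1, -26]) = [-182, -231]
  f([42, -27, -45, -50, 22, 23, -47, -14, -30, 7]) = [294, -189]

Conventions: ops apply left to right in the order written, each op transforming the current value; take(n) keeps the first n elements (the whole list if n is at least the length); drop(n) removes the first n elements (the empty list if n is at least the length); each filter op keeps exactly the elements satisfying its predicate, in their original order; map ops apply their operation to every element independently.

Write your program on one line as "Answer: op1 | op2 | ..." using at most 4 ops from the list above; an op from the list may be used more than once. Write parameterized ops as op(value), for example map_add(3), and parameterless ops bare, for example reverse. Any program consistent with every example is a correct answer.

map_mul(7) | take(2) | sort_desc

Check, running the answer program on each example:
  [-2, -24, -37, -21] -> [-14, -168, -259, -147] -> [-14, -168] -> [-14, -168]
  [39, -47, -22, -24, -40] -> [273, -329, -154, -168, -280] -> [273, -329] -> [273, -329]
  [-38, -24, -14, 36, -42, -25, -8, 45, -21] -> [-266, -168, -98, 252, -294, -175, -56, 315, -147] -> [-266, -168] -> [-168, -266]
  [-33, -26, -25, -45, -13, 13, 11, 1, -26] -> [-231, -182, -175, -315, -91, 91, 77, 7, -182] -> [-231, -182] -> [-182, -231]
  [42, -27, -45, -50, 22, 23, -47, -14, -30, 7] -> [294, -189, -315, -350, 154, 161, -329, -98, -210, 49] -> [294, -189] -> [294, -189]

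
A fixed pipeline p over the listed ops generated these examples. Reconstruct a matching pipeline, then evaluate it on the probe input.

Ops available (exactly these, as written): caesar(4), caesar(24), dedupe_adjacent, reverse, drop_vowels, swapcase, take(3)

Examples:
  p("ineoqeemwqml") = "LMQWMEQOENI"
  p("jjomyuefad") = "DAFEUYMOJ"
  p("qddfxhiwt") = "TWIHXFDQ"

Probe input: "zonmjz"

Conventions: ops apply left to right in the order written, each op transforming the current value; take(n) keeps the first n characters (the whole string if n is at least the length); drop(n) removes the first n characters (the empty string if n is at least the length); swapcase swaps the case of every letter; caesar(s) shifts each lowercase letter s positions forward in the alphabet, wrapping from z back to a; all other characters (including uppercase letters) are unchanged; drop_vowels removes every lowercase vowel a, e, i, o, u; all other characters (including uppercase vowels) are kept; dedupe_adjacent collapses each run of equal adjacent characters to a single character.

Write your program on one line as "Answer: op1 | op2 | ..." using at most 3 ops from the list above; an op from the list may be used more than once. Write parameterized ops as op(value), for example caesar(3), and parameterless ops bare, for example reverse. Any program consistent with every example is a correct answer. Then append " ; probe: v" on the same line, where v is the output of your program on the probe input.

swapcase | dedupe_adjacent | reverse ; probe: "ZJMNOZ"

Check, running the answer program on each example:
  "ineoqeemwqml" -> "INEOQEEMWQML" -> "INEOQEMWQML" -> "LMQWMEQOENI"
  "jjomyuefad" -> "JJOMYUEFAD" -> "JOMYUEFAD" -> "DAFEUYMOJ"
  "qddfxhiwt" -> "QDDFXHIWT" -> "QDFXHIWT" -> "TWIHXFDQ"
  probe: "zonmjz" -> "ZONMJZ" -> "ZONMJZ" -> "ZJMNOZ"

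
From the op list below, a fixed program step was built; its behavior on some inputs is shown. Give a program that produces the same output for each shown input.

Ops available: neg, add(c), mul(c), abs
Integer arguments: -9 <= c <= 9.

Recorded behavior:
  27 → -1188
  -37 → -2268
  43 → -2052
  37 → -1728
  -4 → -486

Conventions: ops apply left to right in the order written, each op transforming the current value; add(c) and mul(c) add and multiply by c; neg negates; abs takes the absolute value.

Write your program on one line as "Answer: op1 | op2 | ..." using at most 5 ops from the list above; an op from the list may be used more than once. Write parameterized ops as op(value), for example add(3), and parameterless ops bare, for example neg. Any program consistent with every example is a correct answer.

add(-5) | abs | mul(9) | mul(-6)

Check, running the answer program on each example:
  27 -> 22 -> 22 -> 198 -> -1188
  -37 -> -42 -> 42 -> 378 -> -2268
  43 -> 38 -> 38 -> 342 -> -2052
  37 -> 32 -> 32 -> 288 -> -1728
  -4 -> -9 -> 9 -> 81 -> -486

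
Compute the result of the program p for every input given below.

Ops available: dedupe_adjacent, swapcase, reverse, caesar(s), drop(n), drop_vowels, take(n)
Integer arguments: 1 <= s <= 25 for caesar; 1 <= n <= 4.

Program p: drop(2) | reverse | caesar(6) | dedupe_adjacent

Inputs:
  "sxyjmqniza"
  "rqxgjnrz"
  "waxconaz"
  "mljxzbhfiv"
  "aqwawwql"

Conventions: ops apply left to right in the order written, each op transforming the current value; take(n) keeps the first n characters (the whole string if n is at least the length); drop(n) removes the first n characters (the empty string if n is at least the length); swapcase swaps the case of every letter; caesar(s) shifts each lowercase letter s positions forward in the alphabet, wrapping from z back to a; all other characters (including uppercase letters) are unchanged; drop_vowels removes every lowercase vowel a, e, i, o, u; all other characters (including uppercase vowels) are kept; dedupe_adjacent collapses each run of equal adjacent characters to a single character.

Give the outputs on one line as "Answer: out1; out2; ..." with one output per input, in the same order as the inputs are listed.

"gfotwspe"; "fxtpmd"; "fgtuid"; "bolnhfdp"; "rwcgc"

Execution, op by op:
  "sxyjmqniza" -> "yjmqniza" -> "azinqmjy" -> "gfotwspe" -> "gfotwspe"
  "rqxgjnrz" -> "xgjnrz" -> "zrnjgx" -> "fxtpmd" -> "fxtpmd"
  "waxconaz" -> "xconaz" -> "zanocx" -> "fgtuid" -> "fgtuid"
  "mljxzbhfiv" -> "jxzbhfiv" -> "vifhbzxj" -> "bolnhfdp" -> "bolnhfdp"
  "aqwawwql" -> "wawwql" -> "lqwwaw" -> "rwccgc" -> "rwcgc"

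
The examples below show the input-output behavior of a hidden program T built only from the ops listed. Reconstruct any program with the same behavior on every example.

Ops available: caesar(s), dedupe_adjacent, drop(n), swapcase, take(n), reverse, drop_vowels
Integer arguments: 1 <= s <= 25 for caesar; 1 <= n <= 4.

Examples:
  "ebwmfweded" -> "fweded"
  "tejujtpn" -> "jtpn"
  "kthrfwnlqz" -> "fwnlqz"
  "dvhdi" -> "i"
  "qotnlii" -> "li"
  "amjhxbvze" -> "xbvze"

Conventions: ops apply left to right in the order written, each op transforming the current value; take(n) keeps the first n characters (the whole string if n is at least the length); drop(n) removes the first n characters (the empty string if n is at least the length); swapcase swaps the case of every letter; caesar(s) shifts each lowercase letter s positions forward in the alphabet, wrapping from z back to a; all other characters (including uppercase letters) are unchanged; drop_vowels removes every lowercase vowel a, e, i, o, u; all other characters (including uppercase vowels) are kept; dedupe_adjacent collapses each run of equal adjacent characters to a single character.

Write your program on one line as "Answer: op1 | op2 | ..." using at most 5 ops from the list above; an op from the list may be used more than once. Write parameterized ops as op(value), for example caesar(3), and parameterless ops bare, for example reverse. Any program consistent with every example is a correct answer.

swapcase | drop(4) | swapcase | dedupe_adjacent

Check, running the answer program on each example:
  "ebwmfweded" -> "EBWMFWEDED" -> "FWEDED" -> "fweded" -> "fweded"
  "tejujtpn" -> "TEJUJTPN" -> "JTPN" -> "jtpn" -> "jtpn"
  "kthrfwnlqz" -> "KTHRFWNLQZ" -> "FWNLQZ" -> "fwnlqz" -> "fwnlqz"
  "dvhdi" -> "DVHDI" -> "I" -> "i" -> "i"
  "qotnlii" -> "QOTNLII" -> "LII" -> "lii" -> "li"
  "amjhxbvze" -> "AMJHXBVZE" -> "XBVZE" -> "xbvze" -> "xbvze"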